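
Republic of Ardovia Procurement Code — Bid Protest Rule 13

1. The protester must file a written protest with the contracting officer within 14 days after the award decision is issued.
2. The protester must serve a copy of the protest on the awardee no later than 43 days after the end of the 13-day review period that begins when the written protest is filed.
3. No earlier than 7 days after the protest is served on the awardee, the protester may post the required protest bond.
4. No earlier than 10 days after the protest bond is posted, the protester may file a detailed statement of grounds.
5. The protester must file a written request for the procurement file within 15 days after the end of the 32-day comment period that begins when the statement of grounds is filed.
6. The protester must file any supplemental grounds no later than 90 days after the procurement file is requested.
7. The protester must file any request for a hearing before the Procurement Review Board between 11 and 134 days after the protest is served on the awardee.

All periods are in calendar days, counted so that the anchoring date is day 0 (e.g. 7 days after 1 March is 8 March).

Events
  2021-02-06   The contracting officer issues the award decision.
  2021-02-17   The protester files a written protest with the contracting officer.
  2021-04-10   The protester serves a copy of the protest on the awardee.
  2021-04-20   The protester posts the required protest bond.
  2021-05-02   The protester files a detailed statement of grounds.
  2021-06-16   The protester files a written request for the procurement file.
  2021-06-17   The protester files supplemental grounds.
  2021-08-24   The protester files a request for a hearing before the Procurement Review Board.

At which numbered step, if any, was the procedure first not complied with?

(1) due by 2021-02-06 + 14 days = 2021-02-20; 2021-02-17 is within that limit.
(2) due by 2021-03-02 + 43 days = 2021-04-14; completed 2021-04-10, before the deadline.
(3) permitted from 2021-04-10 + 7 days = 2021-04-17 onward; done 2021-04-20 — permitted.
(4) permitted from 2021-04-20 + 10 days = 2021-04-30 onward; done 2021-05-02 — permitted.
(5) due by 2021-06-03 + 15 days = 2021-06-18; done 2021-06-16 — timely.
(6) due by 2021-06-16 + 90 days = 2021-09-14; completed 2021-06-17, before the deadline.
(7) the permitted window runs from 2021-04-10 + 11 = 2021-04-21 to 2021-04-10 + 134 = 2021-08-22; done 2021-08-24 — 2 days after the window closed.
That is the first point of non-compliance.

Step 7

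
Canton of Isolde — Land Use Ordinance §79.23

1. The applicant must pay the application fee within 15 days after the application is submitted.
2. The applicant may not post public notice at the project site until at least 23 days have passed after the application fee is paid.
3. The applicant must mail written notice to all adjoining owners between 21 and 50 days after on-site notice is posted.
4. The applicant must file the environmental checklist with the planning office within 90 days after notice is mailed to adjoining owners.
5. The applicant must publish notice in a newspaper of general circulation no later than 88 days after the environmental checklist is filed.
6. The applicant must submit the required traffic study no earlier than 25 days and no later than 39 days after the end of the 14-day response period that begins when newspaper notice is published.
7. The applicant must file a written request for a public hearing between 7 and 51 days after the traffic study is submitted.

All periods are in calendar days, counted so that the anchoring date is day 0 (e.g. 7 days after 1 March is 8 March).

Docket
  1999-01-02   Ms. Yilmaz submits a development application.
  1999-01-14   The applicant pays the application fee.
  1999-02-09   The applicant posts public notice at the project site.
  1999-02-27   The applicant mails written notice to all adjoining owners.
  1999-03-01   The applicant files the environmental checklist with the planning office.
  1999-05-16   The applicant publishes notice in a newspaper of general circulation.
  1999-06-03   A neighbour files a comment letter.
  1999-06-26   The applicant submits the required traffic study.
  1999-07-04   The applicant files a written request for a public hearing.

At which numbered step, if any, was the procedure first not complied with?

Step 1: 15 days after 1999-01-02 (when the application is submitted) is 1999-01-17; done 1999-01-14 — timely.
Step 2: the earliest permitted date is 23 days after 1999-01-14 (when the application fee is paid), i.e. 1999-02-06; done 1999-02-09 — permitted.
Step 3: the window is 21–50 days after 1999-02-09 (when on-site notice is posted), so 1999-03-02 through 1999-03-31; done 1999-02-27 — 3 days before the window opened.

Step 3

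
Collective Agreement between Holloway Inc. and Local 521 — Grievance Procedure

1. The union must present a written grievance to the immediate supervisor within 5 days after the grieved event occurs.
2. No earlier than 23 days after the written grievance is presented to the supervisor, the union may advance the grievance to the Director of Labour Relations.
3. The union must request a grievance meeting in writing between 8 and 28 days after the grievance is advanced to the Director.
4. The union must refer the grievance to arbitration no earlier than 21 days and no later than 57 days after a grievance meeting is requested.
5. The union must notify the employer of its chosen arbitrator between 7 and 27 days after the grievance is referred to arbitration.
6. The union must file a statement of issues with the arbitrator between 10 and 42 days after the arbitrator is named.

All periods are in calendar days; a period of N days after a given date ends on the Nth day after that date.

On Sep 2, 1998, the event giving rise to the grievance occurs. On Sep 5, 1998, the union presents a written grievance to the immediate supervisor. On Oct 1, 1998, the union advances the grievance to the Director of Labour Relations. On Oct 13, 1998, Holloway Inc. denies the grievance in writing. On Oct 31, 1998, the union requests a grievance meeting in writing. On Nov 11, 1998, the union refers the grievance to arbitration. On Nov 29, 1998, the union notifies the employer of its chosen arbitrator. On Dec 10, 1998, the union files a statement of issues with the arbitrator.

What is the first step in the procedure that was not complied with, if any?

(1) due by Sep 2, 1998 + 5 days = Sep 7, 1998; completed Sep 5, 1998, before the deadline.
(2) permitted from Sep 5, 1998 + 23 days = Sep 28, 1998 onward; done Oct 1, 1998 — permitted.
(3) the permitted window runs from Oct 1, 1998 + 8 = Oct 9, 1998 to Oct 1, 1998 + 28 = Oct 29, 1998; done Oct 31, 1998 — 2 days after the window closed.
That is the first point of non-compliance.

Step 3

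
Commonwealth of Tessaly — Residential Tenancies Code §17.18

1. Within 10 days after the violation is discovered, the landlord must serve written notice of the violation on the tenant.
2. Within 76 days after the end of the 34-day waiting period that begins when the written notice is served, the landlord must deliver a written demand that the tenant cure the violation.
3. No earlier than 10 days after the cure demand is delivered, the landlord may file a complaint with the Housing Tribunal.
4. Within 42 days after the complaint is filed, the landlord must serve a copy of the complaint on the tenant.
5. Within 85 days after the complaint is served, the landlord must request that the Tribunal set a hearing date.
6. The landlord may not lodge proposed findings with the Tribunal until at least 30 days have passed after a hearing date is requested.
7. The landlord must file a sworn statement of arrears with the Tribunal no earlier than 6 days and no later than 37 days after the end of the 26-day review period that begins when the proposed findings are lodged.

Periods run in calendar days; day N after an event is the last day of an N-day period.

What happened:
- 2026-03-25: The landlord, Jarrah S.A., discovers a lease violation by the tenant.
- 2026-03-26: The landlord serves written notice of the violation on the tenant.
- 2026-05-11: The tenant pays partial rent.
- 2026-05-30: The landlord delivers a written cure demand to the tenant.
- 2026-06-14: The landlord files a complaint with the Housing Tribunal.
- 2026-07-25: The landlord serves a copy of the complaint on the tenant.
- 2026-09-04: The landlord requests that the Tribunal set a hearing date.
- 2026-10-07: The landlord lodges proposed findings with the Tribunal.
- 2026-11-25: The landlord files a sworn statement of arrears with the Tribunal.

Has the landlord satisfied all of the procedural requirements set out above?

Yes

Step 1: 10 days after 2026-03-25 (when the violation is discovered) is 2026-04-04; done 2026-03-26 — timely.
Step 2: 76 days after 2026-04-29 (end of the 34-day waiting period, which began when the written notice is served on 2026-03-26) is 2026-07-14; completed 2026-05-30, before the deadline.
Step 3: the earliest permitted date is 10 days after 2026-05-30 (when the cure demand is delivered), i.e. 2026-06-09; done 2026-06-14 — permitted.
Step 4: 42 days after 2026-06-14 (when the complaint is filed) is 2026-07-26; completed 2026-07-25, before the deadline.
Step 5: 85 days after 2026-07-25 (when the complaint is served) is 2026-10-18; completed 2026-09-04, before the deadline.
Step 6: the earliest permitted date is 30 days after 2026-09-04 (when a hearing date is requested), i.e. 2026-10-04; done 2026-10-07, after the minimum wait.
Step 7: the window is 6–37 days after 2026-11-02 (end of the 26-day review period, which began when the proposed findings are lodged on 2026-10-07), so 2026-11-08 through 2026-12-09; done 2026-11-25, which is between those dates.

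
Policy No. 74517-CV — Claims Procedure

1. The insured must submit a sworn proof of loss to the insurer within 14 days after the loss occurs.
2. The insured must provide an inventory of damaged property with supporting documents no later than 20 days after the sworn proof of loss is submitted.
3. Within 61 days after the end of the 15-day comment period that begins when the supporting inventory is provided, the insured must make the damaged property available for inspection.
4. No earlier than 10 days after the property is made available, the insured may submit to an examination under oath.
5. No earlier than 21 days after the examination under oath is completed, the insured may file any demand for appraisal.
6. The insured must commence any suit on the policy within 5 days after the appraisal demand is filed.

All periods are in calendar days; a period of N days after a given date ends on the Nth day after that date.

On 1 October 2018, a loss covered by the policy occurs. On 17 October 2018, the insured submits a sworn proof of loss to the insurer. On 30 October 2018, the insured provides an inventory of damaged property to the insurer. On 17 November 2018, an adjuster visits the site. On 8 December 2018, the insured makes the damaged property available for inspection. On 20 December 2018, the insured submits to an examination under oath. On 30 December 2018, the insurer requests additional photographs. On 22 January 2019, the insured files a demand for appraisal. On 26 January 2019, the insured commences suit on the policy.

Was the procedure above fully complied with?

(1) due by 1 October 2018 + 14 days = 15 October 2018; 17 October 2018 misses that deadline by 2 days.
That is the first point of non-compliance.

No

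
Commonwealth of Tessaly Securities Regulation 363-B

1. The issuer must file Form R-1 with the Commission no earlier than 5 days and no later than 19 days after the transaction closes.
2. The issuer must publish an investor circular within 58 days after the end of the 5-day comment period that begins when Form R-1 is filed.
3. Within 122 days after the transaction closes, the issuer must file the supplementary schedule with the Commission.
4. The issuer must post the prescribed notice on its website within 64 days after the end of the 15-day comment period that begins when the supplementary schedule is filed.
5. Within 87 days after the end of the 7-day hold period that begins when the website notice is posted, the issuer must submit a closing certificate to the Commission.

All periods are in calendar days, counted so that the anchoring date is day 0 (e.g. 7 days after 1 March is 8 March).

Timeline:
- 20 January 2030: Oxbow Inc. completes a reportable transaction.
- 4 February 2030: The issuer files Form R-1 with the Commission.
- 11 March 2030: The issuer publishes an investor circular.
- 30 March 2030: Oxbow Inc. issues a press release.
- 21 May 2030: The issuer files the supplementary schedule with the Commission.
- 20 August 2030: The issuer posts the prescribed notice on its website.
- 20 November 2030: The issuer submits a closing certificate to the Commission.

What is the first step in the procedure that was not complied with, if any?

Step 4

Step 1 — 5 and 19 days from 20 January 2030 (when the transaction closes) are 25 January 2030 and 8 February 2030 respectively; 4 February 2030 falls inside that range.
Step 2 — counting 58 days from 9 February 2030 (end of the 5-day comment period, which began when Form R-1 is filed on 4 February 2030) gives a deadline of 8 April 2030; done 11 March 2030 — timely.
Step 3 — counting 122 days from 20 January 2030 (when the transaction closes) gives a deadline of 22 May 2030; completed 21 May 2030, before the deadline.
Step 4 — counting 64 days from 5 June 2030 (end of the 15-day comment period, which began when the supplementary schedule is filed on 21 May 2030) gives a deadline of 8 August 2030; done 20 August 2030 — 12 days late.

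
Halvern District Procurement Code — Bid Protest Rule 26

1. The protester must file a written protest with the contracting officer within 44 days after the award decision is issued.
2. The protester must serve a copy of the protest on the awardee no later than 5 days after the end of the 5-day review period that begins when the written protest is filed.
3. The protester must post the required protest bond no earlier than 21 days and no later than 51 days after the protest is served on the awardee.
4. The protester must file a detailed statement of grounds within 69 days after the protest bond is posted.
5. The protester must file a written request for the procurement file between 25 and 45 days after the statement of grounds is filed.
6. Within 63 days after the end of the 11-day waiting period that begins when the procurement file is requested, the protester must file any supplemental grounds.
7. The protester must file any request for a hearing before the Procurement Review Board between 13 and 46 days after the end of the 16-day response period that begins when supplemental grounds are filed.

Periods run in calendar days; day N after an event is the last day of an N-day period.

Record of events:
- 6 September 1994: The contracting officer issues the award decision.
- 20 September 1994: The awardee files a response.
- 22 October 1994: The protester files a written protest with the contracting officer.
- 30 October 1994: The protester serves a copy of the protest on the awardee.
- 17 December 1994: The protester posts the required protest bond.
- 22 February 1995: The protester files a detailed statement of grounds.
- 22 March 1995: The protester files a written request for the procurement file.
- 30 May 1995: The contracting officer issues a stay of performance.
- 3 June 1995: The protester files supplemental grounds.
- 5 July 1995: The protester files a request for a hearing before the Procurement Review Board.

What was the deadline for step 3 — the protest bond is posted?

Step 3 runs from 30 October 1994, when the protest is served on the awardee. The window is 21–51 days after 30 October 1994; it closes on 20 December 1994.

20 December 1994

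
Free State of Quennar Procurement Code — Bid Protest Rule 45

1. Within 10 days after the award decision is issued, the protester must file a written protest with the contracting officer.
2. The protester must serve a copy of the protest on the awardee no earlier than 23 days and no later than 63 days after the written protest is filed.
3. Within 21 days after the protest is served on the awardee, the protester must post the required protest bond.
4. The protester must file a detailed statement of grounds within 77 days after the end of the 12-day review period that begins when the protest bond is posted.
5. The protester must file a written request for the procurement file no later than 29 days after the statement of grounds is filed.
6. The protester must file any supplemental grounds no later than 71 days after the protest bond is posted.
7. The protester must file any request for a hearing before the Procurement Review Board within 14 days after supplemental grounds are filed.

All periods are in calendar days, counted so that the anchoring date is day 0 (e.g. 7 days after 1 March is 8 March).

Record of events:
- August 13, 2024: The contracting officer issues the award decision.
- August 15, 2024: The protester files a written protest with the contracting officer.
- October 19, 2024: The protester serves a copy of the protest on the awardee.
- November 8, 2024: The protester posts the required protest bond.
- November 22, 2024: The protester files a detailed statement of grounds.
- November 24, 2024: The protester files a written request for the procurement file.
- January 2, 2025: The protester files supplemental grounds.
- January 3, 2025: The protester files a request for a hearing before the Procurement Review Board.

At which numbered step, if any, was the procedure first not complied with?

Step 1 — counting 10 days from August 13, 2024 (when the award decision is issued) gives a deadline of August 23, 2024; completed August 15, 2024, before the deadline.
Step 2 — 23 and 63 days from August 15, 2024 (when the written protest is filed) are September 7, 2024 and October 17, 2024 respectively; done October 19, 2024 — 2 days after the window closed.
The analysis stops there.

Step 2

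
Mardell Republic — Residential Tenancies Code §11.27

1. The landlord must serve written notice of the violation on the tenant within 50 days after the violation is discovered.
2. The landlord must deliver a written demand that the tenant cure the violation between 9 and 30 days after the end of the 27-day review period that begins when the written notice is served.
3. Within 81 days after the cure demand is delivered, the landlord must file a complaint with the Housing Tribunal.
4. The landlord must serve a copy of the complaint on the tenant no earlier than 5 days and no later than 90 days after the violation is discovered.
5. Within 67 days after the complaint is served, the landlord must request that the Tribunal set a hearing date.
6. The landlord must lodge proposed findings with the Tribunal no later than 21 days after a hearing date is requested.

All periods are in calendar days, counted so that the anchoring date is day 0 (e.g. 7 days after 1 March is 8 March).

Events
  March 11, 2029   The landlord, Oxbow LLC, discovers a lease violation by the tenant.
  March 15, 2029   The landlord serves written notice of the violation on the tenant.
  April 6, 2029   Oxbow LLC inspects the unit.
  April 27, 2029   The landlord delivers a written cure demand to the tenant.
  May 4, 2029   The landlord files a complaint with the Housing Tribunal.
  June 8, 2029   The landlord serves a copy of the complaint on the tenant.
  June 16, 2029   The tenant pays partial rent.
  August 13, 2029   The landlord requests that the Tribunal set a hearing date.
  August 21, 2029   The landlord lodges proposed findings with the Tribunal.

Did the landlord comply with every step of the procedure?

Yes

(1) due by March 11, 2029 + 50 days = April 30, 2029; done March 15, 2029 — timely.
(2) the permitted window runs from April 11, 2029 + 9 = April 20, 2029 to April 11, 2029 + 30 = May 11, 2029; done April 27, 2029 — within the window.
(3) due by April 27, 2029 + 81 days = July 17, 2029; May 4, 2029 is within that limit.
(4) the permitted window runs from March 11, 2029 + 5 = March 16, 2029 to March 11, 2029 + 90 = June 9, 2029; done June 8, 2029 — within the window.
(5) due by June 8, 2029 + 67 days = August 14, 2029; done August 13, 2029 — timely.
(6) due by August 13, 2029 + 21 days = September 3, 2029; done August 21, 2029 — timely.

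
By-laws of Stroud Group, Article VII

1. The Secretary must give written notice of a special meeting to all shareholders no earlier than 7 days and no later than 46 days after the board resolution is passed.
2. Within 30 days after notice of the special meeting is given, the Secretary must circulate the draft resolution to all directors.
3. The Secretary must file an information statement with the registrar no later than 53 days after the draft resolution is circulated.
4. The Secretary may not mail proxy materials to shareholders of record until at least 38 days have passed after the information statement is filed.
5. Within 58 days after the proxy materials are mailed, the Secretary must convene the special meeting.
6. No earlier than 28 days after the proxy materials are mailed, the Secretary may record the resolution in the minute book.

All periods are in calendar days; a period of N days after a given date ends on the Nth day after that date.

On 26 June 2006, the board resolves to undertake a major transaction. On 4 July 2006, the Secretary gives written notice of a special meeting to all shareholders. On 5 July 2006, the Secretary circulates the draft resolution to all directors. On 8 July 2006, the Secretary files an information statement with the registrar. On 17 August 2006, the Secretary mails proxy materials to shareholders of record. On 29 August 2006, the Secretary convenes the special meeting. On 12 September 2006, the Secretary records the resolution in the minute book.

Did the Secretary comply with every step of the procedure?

No

Step 1: the window is 7–46 days after 26 June 2006 (when the board resolution is passed), so 3 July 2006 through 11 August 2006; done 4 July 2006 — within the window.
Step 2: 30 days after 4 July 2006 (when notice of the special meeting is given) is 3 August 2006; completed 5 July 2006, before the deadline.
Step 3: 53 days after 5 July 2006 (when the draft resolution is circulated) is 27 August 2006; done 8 July 2006 — timely.
Step 4: the earliest permitted date is 38 days after 8 July 2006 (when the information statement is filed), i.e. 15 August 2006; done 17 August 2006 — permitted.
Step 5: 58 days after 17 August 2006 (when the proxy materials are mailed) is 14 October 2006; 29 August 2006 is within that limit.
Step 6: the earliest permitted date is 28 days after 17 August 2006 (when the proxy materials are mailed), i.e. 14 September 2006; done 12 September 2006 — 2 days too early.
Later steps need not be reached.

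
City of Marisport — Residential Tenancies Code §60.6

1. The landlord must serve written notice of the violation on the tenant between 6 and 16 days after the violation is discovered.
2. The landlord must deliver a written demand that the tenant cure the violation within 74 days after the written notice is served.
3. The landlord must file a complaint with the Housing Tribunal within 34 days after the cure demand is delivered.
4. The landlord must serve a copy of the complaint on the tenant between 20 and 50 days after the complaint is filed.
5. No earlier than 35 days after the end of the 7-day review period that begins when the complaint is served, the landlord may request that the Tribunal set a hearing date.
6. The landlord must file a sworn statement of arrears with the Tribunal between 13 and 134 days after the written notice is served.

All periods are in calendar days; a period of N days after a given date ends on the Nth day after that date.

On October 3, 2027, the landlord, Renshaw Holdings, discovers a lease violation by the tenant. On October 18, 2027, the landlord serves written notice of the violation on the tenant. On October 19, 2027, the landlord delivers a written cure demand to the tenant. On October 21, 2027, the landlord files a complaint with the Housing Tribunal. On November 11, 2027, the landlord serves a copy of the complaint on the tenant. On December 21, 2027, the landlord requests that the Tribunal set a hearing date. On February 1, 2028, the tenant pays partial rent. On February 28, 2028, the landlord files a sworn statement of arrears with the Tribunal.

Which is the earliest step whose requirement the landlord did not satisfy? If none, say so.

Step 5

Step 1 — 6 and 16 days from October 3, 2027 (when the violation is discovered) are October 9, 2027 and October 19, 2027 respectively; October 18, 2027 falls inside that range.
Step 2 — counting 74 days from October 18, 2027 (when the written notice is served) gives a deadline of December 31, 2027; completed October 19, 2027, before the deadline.
Step 3 — counting 34 days from October 19, 2027 (when the cure demand is delivered) gives a deadline of November 22, 2027; October 21, 2027 is within that limit.
Step 4 — 20 and 50 days from October 21, 2027 (when the complaint is filed) are November 10, 2027 and December 10, 2027 respectively; done November 11, 2027 — within the window.
Step 5 — must wait 35 days from November 18, 2027 (end of the 7-day review period, which began when the complaint is served on November 11, 2027), so not before December 23, 2027; done December 21, 2027 — 2 days too early.
Later steps need not be reached.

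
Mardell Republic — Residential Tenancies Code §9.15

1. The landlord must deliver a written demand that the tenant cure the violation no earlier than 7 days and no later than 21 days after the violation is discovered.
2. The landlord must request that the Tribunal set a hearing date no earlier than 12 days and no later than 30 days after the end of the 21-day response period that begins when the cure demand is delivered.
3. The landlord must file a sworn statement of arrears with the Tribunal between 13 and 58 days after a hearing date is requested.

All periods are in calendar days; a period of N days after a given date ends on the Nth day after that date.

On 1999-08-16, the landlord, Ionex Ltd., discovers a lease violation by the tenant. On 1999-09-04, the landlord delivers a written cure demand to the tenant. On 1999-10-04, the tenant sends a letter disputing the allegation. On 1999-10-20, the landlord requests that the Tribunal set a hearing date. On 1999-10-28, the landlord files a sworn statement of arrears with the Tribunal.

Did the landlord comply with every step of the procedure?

No

Step 1: the window is 7–21 days after 1999-08-16 (when the violation is discovered), so 1999-08-23 through 1999-09-06; done 1999-09-04, which is between those dates.
Step 2: the window is 12–30 days after 1999-09-25 (end of the 21-day response period, which began when the cure demand is delivered on 1999-09-04), so 1999-10-07 through 1999-10-25; done 1999-10-20 — within the window.
Step 3: the window is 13–58 days after 1999-10-20 (when a hearing date is requested), so 1999-11-02 through 1999-12-17; done 1999-10-28 — 5 days before the window opened.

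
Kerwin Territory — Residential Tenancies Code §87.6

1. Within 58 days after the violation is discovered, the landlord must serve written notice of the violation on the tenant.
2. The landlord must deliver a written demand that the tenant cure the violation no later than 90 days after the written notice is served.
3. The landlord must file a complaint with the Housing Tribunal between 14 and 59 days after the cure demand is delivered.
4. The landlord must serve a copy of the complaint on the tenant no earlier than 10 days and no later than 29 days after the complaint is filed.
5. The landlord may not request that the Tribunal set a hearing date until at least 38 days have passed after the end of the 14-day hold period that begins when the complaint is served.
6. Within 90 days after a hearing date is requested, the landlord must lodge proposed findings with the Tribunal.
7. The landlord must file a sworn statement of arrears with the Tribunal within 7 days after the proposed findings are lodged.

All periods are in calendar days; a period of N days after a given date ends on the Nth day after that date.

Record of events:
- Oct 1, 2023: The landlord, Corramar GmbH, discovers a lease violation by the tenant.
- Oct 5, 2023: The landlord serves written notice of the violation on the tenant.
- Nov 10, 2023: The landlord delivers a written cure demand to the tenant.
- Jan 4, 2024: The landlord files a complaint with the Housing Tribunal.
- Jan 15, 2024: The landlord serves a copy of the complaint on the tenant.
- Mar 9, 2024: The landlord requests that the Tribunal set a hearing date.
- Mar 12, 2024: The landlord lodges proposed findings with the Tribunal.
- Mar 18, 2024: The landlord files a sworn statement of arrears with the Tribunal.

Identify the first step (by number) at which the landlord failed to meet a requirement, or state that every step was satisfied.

None — every step was satisfied

(1) due by Oct 1, 2023 + 58 days = Nov 28, 2023; Oct 5, 2023 is within that limit.
(2) due by Oct 5, 2023 + 90 days = Jan 3, 2024; done Nov 10, 2023 — timely.
(3) the permitted window runs from Nov 10, 2023 + 14 = Nov 24, 2023 to Nov 10, 2023 + 59 = Jan 8, 2024; Jan 4, 2024 falls inside that range.
(4) the permitted window runs from Jan 4, 2024 + 10 = Jan 14, 2024 to Jan 4, 2024 + 29 = Feb 2, 2024; Jan 15, 2024 falls inside that range.
(5) permitted from Jan 29, 2024 + 38 days = Mar 7, 2024 onward; done Mar 9, 2024, after the minimum wait.
(6) due by Mar 9, 2024 + 90 days = Jun 7, 2024; done Mar 12, 2024 — timely.
(7) due by Mar 12, 2024 + 7 days = Mar 19, 2024; completed Mar 18, 2024, before the deadline.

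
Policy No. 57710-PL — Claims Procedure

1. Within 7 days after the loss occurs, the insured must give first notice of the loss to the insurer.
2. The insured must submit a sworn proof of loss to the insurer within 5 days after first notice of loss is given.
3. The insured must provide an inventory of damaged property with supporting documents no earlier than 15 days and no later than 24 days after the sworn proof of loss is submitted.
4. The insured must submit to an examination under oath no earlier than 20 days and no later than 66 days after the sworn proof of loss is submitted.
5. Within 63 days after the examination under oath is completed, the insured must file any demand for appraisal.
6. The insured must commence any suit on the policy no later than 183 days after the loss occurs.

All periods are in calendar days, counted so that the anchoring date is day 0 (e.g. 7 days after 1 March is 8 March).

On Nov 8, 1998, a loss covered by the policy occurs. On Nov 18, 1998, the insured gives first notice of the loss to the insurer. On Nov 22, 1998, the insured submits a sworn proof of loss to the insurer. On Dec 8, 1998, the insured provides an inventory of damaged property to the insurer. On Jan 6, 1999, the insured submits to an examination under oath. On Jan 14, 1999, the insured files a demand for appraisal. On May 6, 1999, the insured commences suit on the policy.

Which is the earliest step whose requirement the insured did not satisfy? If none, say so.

Step 1

Step 1: 7 days after Nov 8, 1998 (when the loss occurs) is Nov 15, 1998; not done until Nov 18, 1998, 3 days after the deadline.
No need to go further; step 1 was not satisfied.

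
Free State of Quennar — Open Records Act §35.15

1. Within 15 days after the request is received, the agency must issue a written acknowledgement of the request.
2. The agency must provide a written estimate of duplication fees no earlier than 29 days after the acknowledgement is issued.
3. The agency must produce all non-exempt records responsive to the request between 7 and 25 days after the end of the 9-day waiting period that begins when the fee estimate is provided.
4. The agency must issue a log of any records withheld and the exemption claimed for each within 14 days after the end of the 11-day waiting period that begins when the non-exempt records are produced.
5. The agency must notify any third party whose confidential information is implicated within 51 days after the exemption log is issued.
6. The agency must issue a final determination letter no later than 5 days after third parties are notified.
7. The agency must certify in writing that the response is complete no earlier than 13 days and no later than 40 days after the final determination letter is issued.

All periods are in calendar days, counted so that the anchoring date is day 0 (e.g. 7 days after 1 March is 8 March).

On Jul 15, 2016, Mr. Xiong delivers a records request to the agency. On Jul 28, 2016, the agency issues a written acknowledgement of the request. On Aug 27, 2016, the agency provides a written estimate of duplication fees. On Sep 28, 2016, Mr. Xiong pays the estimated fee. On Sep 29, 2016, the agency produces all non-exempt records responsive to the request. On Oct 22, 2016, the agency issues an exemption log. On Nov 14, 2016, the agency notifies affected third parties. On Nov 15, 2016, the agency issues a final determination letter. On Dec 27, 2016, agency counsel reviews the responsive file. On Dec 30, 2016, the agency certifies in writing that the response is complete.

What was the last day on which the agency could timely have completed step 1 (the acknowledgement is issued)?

Step 1 runs from Jul 15, 2016, when the request is received. 15 days after Jul 15, 2016 is Jul 30, 2016.

Jul 30, 2016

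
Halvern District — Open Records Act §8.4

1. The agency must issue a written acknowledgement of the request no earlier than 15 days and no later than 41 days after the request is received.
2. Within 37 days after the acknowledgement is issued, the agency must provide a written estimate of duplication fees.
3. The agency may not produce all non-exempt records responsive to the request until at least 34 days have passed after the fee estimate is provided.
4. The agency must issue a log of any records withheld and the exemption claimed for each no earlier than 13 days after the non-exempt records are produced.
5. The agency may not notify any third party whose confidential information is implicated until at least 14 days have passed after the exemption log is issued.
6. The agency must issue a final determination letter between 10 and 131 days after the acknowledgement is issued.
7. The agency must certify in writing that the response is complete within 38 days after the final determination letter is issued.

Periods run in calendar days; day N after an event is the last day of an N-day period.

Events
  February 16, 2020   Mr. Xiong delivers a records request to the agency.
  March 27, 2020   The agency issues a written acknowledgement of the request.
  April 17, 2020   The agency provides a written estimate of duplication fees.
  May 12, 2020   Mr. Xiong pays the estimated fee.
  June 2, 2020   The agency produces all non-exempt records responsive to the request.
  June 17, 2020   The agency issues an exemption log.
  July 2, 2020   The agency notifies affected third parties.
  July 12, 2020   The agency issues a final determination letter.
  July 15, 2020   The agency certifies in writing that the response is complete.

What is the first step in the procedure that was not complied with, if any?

None — every step was satisfied

Step 1: the window is 15–41 days after February 16, 2020 (when the request is received), so March 2, 2020 through March 28, 2020; done March 27, 2020, which is between those dates.
Step 2: 37 days after March 27, 2020 (when the acknowledgement is issued) is May 3, 2020; completed April 17, 2020, before the deadline.
Step 3: the earliest permitted date is 34 days after April 17, 2020 (when the fee estimate is provided), i.e. May 21, 2020; June 2, 2020 is on or after that date.
Step 4: the earliest permitted date is 13 days after June 2, 2020 (when the non-exempt records are produced), i.e. June 15, 2020; done June 17, 2020, after the minimum wait.
Step 5: the earliest permitted date is 14 days after June 17, 2020 (when the exemption log is issued), i.e. July 1, 2020; done July 2, 2020, after the minimum wait.
Step 6: the window is 10–131 days after March 27, 2020 (when the acknowledgement is issued), so April 6, 2020 through August 5, 2020; done July 12, 2020 — within the window.
Step 7: 38 days after July 12, 2020 (when the final determination letter is issued) is August 19, 2020; completed July 15, 2020, before the deadline.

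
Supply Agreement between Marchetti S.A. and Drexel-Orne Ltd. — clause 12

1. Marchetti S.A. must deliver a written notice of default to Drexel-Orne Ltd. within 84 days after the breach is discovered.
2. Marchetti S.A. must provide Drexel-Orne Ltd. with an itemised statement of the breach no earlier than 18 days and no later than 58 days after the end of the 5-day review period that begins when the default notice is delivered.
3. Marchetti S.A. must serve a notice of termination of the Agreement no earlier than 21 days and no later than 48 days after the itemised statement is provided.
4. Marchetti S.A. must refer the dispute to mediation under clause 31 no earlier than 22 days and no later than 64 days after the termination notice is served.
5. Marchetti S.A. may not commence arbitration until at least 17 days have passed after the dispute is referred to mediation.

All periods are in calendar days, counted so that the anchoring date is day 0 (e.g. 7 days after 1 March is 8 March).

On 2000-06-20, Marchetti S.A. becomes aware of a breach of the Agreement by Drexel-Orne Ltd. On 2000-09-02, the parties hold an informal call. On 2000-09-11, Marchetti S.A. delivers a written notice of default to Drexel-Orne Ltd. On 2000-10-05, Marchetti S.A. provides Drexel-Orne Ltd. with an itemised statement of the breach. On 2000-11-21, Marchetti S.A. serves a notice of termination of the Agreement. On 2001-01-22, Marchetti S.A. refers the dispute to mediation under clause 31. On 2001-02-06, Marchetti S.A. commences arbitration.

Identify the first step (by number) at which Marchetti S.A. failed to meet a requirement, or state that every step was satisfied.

Step 1: 84 days after 2000-06-20 (when the breach is discovered) is 2000-09-12; completed 2000-09-11, before the deadline.
Step 2: the window is 18–58 days after 2000-09-16 (end of the 5-day review period, which began when the default notice is delivered on 2000-09-11), so 2000-10-04 through 2000-11-13; done 2000-10-05 — within the window.
Step 3: the window is 21–48 days after 2000-10-05 (when the itemised statement is provided), so 2000-10-26 through 2000-11-22; 2000-11-21 falls inside that range.
Step 4: the window is 22–64 days after 2000-11-21 (when the termination notice is served), so 2000-12-13 through 2001-01-24; done 2001-01-22 — within the window.
Step 5: the earliest permitted date is 17 days after 2001-01-22 (when the dispute is referred to mediation), i.e. 2001-02-08; 2001-02-06 is 2 days before the earliest permitted date.
The procedure was therefore not followed at step 5.

Step 5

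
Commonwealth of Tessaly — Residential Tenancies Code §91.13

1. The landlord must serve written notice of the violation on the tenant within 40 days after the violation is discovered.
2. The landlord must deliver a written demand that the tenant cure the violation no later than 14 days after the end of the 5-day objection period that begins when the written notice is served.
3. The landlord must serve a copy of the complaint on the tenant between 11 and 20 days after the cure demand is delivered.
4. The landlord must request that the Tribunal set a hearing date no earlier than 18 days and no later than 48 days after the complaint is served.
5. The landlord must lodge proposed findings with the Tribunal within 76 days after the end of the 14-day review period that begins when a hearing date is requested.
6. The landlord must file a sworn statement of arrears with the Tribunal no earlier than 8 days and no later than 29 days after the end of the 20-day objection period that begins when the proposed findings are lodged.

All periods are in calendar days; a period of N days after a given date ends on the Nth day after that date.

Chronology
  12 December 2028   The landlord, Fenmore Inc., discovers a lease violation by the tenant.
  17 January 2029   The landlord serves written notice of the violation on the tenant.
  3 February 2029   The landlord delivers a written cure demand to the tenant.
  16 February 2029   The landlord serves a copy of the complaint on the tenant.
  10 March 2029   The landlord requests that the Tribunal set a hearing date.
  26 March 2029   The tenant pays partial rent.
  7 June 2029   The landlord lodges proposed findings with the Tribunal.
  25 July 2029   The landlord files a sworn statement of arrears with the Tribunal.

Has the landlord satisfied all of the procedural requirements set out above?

(1) due by 12 December 2028 + 40 days = 21 January 2029; completed 17 January 2029, before the deadline.
(2) due by 22 January 2029 + 14 days = 5 February 2029; done 3 February 2029 — timely.
(3) the permitted window runs from 3 February 2029 + 11 = 14 February 2029 to 3 February 2029 + 20 = 23 February 2029; 16 February 2029 falls inside that range.
(4) the permitted window runs from 16 February 2029 + 18 = 6 March 2029 to 16 February 2029 + 48 = 5 April 2029; 10 March 2029 falls inside that range.
(5) due by 24 March 2029 + 76 days = 8 June 2029; done 7 June 2029 — timely.
(6) the permitted window runs from 27 June 2029 + 8 = 5 July 2029 to 27 June 2029 + 29 = 26 July 2029; done 25 July 2029 — within the window.

Yes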